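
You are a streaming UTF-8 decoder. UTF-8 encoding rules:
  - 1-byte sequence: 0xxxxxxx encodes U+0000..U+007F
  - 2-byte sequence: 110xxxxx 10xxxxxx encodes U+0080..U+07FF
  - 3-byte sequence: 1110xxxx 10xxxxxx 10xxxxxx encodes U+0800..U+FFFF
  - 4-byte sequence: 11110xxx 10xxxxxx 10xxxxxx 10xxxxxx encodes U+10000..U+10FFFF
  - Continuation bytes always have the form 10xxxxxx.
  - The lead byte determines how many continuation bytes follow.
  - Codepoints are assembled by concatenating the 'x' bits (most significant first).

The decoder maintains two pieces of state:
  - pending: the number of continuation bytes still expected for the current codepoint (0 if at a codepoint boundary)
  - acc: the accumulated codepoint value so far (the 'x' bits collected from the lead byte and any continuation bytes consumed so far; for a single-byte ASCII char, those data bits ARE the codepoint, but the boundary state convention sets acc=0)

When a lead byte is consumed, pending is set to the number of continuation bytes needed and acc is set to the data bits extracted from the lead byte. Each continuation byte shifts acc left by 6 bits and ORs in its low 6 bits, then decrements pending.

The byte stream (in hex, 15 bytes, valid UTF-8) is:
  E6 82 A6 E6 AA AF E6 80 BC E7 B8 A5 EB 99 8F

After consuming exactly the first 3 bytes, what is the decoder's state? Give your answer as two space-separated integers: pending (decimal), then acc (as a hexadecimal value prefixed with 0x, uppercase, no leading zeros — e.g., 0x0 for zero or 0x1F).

Byte[0]=E6: 3-byte lead. pending=2, acc=0x6
Byte[1]=82: continuation. acc=(acc<<6)|0x02=0x182, pending=1
Byte[2]=A6: continuation. acc=(acc<<6)|0x26=0x60A6, pending=0

Answer: 0 0x60A6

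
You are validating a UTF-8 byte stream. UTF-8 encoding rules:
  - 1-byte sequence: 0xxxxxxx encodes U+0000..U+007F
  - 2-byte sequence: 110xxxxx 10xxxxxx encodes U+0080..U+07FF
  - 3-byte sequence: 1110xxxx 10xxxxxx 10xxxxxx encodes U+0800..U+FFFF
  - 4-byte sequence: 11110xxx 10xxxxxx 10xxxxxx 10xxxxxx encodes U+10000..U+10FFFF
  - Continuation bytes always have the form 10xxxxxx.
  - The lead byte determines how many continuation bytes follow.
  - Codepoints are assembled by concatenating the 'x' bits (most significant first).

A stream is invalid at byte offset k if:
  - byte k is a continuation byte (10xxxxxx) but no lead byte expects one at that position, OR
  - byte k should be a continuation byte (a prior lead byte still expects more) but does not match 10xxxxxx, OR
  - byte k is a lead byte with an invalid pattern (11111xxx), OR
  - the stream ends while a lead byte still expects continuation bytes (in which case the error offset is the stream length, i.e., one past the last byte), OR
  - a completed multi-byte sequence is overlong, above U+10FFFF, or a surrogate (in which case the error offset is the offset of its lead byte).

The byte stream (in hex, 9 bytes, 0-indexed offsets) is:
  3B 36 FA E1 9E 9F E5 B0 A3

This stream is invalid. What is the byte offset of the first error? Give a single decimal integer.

Byte[0]=3B: 1-byte ASCII. cp=U+003B
Byte[1]=36: 1-byte ASCII. cp=U+0036
Byte[2]=FA: INVALID lead byte (not 0xxx/110x/1110/11110)

Answer: 2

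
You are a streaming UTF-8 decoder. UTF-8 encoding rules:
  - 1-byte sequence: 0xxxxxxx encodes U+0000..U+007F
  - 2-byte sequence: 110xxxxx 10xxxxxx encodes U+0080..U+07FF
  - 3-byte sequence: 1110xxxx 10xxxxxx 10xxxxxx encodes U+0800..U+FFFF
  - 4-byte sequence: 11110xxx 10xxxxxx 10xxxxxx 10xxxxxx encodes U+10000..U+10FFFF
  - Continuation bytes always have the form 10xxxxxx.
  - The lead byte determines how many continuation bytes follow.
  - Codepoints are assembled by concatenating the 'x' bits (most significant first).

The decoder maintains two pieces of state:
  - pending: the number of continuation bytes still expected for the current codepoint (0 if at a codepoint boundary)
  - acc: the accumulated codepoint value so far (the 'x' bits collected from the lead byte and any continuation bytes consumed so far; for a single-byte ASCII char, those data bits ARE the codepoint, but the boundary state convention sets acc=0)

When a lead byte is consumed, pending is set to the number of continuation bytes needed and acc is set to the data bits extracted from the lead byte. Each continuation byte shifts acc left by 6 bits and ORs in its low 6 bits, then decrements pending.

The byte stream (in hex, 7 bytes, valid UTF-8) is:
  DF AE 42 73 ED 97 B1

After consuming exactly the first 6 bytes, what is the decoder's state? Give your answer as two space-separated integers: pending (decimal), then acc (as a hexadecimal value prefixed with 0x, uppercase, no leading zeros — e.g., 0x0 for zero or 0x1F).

Answer: 1 0x357

Derivation:
Byte[0]=DF: 2-byte lead. pending=1, acc=0x1F
Byte[1]=AE: continuation. acc=(acc<<6)|0x2E=0x7EE, pending=0
Byte[2]=42: 1-byte. pending=0, acc=0x0
Byte[3]=73: 1-byte. pending=0, acc=0x0
Byte[4]=ED: 3-byte lead. pending=2, acc=0xD
Byte[5]=97: continuation. acc=(acc<<6)|0x17=0x357, pending=1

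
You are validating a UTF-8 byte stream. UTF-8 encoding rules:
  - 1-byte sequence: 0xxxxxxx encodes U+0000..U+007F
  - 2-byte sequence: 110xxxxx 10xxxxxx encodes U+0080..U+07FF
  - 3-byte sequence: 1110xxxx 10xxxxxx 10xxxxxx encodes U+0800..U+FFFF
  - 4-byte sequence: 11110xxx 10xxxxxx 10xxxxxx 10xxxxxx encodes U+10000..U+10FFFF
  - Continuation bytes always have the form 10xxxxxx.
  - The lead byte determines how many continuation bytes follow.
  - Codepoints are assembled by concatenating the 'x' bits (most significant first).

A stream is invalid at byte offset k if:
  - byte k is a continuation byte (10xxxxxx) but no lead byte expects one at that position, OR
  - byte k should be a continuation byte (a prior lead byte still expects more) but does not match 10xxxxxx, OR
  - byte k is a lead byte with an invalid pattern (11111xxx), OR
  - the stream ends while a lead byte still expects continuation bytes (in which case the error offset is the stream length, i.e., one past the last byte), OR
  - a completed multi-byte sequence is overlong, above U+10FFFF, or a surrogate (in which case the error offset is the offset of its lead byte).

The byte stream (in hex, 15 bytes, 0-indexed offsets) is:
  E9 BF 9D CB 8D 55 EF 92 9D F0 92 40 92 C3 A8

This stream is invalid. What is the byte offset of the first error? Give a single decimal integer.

Answer: 11

Derivation:
Byte[0]=E9: 3-byte lead, need 2 cont bytes. acc=0x9
Byte[1]=BF: continuation. acc=(acc<<6)|0x3F=0x27F
Byte[2]=9D: continuation. acc=(acc<<6)|0x1D=0x9FDD
Completed: cp=U+9FDD (starts at byte 0)
Byte[3]=CB: 2-byte lead, need 1 cont bytes. acc=0xB
Byte[4]=8D: continuation. acc=(acc<<6)|0x0D=0x2CD
Completed: cp=U+02CD (starts at byte 3)
Byte[5]=55: 1-byte ASCII. cp=U+0055
Byte[6]=EF: 3-byte lead, need 2 cont bytes. acc=0xF
Byte[7]=92: continuation. acc=(acc<<6)|0x12=0x3D2
Byte[8]=9D: continuation. acc=(acc<<6)|0x1D=0xF49D
Completed: cp=U+F49D (starts at byte 6)
Byte[9]=F0: 4-byte lead, need 3 cont bytes. acc=0x0
Byte[10]=92: continuation. acc=(acc<<6)|0x12=0x12
Byte[11]=40: expected 10xxxxxx continuation. INVALID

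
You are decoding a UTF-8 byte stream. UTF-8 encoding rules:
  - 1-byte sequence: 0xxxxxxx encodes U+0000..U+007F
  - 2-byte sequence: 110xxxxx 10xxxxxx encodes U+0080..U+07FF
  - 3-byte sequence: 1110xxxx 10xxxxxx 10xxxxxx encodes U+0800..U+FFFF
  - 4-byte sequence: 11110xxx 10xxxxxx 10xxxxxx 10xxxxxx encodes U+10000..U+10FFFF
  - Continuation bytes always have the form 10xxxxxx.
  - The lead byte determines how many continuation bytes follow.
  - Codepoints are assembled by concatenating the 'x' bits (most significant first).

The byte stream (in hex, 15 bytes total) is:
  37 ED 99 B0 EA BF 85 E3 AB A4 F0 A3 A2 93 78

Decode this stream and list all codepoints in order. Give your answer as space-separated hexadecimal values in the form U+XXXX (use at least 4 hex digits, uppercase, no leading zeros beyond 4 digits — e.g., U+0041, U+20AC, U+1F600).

Answer: U+0037 U+D670 U+AFC5 U+3AE4 U+23893 U+0078

Derivation:
Byte[0]=37: 1-byte ASCII. cp=U+0037
Byte[1]=ED: 3-byte lead, need 2 cont bytes. acc=0xD
Byte[2]=99: continuation. acc=(acc<<6)|0x19=0x359
Byte[3]=B0: continuation. acc=(acc<<6)|0x30=0xD670
Completed: cp=U+D670 (starts at byte 1)
Byte[4]=EA: 3-byte lead, need 2 cont bytes. acc=0xA
Byte[5]=BF: continuation. acc=(acc<<6)|0x3F=0x2BF
Byte[6]=85: continuation. acc=(acc<<6)|0x05=0xAFC5
Completed: cp=U+AFC5 (starts at byte 4)
Byte[7]=E3: 3-byte lead, need 2 cont bytes. acc=0x3
Byte[8]=AB: continuation. acc=(acc<<6)|0x2B=0xEB
Byte[9]=A4: continuation. acc=(acc<<6)|0x24=0x3AE4
Completed: cp=U+3AE4 (starts at byte 7)
Byte[10]=F0: 4-byte lead, need 3 cont bytes. acc=0x0
Byte[11]=A3: continuation. acc=(acc<<6)|0x23=0x23
Byte[12]=A2: continuation. acc=(acc<<6)|0x22=0x8E2
Byte[13]=93: continuation. acc=(acc<<6)|0x13=0x23893
Completed: cp=U+23893 (starts at byte 10)
Byte[14]=78: 1-byte ASCII. cp=U+0078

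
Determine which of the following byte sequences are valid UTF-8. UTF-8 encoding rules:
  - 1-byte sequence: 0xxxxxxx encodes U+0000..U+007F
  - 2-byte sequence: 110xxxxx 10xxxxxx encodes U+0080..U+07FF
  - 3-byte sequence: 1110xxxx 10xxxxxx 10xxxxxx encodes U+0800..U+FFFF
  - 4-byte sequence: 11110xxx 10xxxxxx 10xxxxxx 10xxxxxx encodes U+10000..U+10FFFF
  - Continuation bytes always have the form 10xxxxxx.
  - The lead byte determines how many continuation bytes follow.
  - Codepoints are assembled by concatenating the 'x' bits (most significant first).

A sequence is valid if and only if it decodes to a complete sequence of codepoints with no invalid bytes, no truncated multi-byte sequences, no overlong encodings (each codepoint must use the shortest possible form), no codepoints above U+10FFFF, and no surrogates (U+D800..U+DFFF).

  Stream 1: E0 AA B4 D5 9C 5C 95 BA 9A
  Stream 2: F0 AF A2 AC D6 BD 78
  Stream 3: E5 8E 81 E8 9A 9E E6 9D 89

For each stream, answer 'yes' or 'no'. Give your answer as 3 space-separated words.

Answer: no yes yes

Derivation:
Stream 1: error at byte offset 6. INVALID
Stream 2: decodes cleanly. VALID
Stream 3: decodes cleanly. VALID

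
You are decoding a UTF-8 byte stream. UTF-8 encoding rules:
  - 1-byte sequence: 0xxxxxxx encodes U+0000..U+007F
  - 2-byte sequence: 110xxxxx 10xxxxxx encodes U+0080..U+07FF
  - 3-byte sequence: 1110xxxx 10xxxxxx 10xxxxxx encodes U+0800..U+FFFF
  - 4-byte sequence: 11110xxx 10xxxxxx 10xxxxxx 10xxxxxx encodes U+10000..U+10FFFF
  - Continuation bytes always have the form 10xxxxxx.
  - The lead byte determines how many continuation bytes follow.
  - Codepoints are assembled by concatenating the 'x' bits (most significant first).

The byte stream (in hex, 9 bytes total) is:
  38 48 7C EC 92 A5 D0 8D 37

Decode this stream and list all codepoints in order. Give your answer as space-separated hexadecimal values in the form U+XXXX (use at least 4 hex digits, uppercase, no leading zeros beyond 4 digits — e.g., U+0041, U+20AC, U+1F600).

Byte[0]=38: 1-byte ASCII. cp=U+0038
Byte[1]=48: 1-byte ASCII. cp=U+0048
Byte[2]=7C: 1-byte ASCII. cp=U+007C
Byte[3]=EC: 3-byte lead, need 2 cont bytes. acc=0xC
Byte[4]=92: continuation. acc=(acc<<6)|0x12=0x312
Byte[5]=A5: continuation. acc=(acc<<6)|0x25=0xC4A5
Completed: cp=U+C4A5 (starts at byte 3)
Byte[6]=D0: 2-byte lead, need 1 cont bytes. acc=0x10
Byte[7]=8D: continuation. acc=(acc<<6)|0x0D=0x40D
Completed: cp=U+040D (starts at byte 6)
Byte[8]=37: 1-byte ASCII. cp=U+0037

Answer: U+0038 U+0048 U+007C U+C4A5 U+040D U+0037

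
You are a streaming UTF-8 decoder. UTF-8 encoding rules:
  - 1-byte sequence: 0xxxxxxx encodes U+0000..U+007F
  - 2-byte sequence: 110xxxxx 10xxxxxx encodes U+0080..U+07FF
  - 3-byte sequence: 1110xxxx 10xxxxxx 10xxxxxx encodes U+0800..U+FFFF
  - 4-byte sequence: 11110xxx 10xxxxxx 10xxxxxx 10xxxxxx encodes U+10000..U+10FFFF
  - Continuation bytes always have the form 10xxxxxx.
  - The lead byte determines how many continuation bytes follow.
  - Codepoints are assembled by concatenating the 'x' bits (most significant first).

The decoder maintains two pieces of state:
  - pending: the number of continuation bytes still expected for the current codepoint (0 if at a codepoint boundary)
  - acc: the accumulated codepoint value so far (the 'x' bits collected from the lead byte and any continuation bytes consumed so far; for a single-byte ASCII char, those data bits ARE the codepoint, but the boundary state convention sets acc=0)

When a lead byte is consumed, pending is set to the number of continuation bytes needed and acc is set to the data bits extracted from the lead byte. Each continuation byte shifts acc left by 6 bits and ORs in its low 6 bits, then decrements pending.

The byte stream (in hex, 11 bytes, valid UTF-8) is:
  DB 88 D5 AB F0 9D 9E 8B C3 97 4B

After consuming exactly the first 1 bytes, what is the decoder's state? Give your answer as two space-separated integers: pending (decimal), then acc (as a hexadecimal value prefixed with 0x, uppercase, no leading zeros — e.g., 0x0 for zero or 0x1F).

Byte[0]=DB: 2-byte lead. pending=1, acc=0x1B

Answer: 1 0x1B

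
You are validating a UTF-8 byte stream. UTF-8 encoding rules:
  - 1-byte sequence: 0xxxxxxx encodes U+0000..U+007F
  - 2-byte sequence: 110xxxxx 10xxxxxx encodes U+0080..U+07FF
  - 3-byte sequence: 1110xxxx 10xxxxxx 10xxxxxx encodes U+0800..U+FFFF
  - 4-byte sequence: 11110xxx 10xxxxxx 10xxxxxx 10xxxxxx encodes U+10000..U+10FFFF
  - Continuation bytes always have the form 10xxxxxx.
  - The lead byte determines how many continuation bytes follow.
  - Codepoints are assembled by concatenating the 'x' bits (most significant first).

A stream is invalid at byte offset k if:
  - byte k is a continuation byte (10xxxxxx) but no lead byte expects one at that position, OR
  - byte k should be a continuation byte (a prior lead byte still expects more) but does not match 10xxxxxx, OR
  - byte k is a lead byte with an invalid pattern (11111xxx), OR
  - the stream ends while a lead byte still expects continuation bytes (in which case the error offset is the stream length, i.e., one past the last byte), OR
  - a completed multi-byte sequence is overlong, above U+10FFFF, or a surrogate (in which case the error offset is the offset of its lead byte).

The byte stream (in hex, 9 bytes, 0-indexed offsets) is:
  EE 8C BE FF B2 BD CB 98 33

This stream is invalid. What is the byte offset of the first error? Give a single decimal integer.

Answer: 3

Derivation:
Byte[0]=EE: 3-byte lead, need 2 cont bytes. acc=0xE
Byte[1]=8C: continuation. acc=(acc<<6)|0x0C=0x38C
Byte[2]=BE: continuation. acc=(acc<<6)|0x3E=0xE33E
Completed: cp=U+E33E (starts at byte 0)
Byte[3]=FF: INVALID lead byte (not 0xxx/110x/1110/11110)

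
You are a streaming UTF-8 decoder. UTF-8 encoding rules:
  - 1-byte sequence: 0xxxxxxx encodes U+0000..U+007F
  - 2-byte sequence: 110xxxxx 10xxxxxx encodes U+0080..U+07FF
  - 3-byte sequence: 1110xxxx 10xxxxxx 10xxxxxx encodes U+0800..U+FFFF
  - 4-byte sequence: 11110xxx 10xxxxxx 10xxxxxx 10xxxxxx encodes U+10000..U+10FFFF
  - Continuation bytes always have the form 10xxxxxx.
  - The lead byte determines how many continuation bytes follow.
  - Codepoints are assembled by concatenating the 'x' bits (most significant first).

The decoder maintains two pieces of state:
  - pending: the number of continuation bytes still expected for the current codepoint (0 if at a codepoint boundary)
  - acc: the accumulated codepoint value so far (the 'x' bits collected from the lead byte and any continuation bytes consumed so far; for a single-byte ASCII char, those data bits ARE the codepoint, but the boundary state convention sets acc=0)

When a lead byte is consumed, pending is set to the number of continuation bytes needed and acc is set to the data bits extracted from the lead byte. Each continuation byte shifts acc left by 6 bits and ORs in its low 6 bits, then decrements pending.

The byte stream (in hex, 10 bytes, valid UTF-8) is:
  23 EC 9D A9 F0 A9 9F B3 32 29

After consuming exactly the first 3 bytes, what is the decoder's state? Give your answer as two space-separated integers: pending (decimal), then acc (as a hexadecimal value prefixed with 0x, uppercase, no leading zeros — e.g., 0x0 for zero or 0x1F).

Answer: 1 0x31D

Derivation:
Byte[0]=23: 1-byte. pending=0, acc=0x0
Byte[1]=EC: 3-byte lead. pending=2, acc=0xC
Byte[2]=9D: continuation. acc=(acc<<6)|0x1D=0x31D, pending=1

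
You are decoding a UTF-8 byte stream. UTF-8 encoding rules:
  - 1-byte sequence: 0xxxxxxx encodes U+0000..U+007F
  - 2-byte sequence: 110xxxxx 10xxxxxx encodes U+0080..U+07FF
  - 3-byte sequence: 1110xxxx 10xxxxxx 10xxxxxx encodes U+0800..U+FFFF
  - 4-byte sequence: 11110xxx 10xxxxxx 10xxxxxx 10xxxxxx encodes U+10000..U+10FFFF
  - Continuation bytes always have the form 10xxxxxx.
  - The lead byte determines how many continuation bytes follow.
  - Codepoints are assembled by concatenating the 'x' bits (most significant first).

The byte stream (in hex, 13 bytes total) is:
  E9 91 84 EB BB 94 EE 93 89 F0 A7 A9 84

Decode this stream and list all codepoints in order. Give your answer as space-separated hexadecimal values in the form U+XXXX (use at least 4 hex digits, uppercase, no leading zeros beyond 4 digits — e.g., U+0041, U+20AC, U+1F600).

Byte[0]=E9: 3-byte lead, need 2 cont bytes. acc=0x9
Byte[1]=91: continuation. acc=(acc<<6)|0x11=0x251
Byte[2]=84: continuation. acc=(acc<<6)|0x04=0x9444
Completed: cp=U+9444 (starts at byte 0)
Byte[3]=EB: 3-byte lead, need 2 cont bytes. acc=0xB
Byte[4]=BB: continuation. acc=(acc<<6)|0x3B=0x2FB
Byte[5]=94: continuation. acc=(acc<<6)|0x14=0xBED4
Completed: cp=U+BED4 (starts at byte 3)
Byte[6]=EE: 3-byte lead, need 2 cont bytes. acc=0xE
Byte[7]=93: continuation. acc=(acc<<6)|0x13=0x393
Byte[8]=89: continuation. acc=(acc<<6)|0x09=0xE4C9
Completed: cp=U+E4C9 (starts at byte 6)
Byte[9]=F0: 4-byte lead, need 3 cont bytes. acc=0x0
Byte[10]=A7: continuation. acc=(acc<<6)|0x27=0x27
Byte[11]=A9: continuation. acc=(acc<<6)|0x29=0x9E9
Byte[12]=84: continuation. acc=(acc<<6)|0x04=0x27A44
Completed: cp=U+27A44 (starts at byte 9)

Answer: U+9444 U+BED4 U+E4C9 U+27A44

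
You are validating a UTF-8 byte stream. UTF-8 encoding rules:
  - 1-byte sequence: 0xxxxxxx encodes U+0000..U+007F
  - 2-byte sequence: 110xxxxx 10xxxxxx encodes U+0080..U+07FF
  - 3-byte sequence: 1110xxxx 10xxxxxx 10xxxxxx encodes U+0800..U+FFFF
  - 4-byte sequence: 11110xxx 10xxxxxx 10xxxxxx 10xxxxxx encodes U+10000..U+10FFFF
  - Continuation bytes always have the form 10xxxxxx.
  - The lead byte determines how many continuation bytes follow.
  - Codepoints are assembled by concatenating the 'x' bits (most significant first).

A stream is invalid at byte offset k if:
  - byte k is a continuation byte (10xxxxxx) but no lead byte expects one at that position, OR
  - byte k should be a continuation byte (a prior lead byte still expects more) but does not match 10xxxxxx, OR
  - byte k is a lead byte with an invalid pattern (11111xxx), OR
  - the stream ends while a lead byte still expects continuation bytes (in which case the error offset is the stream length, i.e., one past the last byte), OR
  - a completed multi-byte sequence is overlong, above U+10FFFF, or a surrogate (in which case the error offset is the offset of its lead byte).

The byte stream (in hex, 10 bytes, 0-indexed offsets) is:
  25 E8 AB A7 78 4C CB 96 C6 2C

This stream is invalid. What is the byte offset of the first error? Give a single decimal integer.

Byte[0]=25: 1-byte ASCII. cp=U+0025
Byte[1]=E8: 3-byte lead, need 2 cont bytes. acc=0x8
Byte[2]=AB: continuation. acc=(acc<<6)|0x2B=0x22B
Byte[3]=A7: continuation. acc=(acc<<6)|0x27=0x8AE7
Completed: cp=U+8AE7 (starts at byte 1)
Byte[4]=78: 1-byte ASCII. cp=U+0078
Byte[5]=4C: 1-byte ASCII. cp=U+004C
Byte[6]=CB: 2-byte lead, need 1 cont bytes. acc=0xB
Byte[7]=96: continuation. acc=(acc<<6)|0x16=0x2D6
Completed: cp=U+02D6 (starts at byte 6)
Byte[8]=C6: 2-byte lead, need 1 cont bytes. acc=0x6
Byte[9]=2C: expected 10xxxxxx continuation. INVALID

Answer: 9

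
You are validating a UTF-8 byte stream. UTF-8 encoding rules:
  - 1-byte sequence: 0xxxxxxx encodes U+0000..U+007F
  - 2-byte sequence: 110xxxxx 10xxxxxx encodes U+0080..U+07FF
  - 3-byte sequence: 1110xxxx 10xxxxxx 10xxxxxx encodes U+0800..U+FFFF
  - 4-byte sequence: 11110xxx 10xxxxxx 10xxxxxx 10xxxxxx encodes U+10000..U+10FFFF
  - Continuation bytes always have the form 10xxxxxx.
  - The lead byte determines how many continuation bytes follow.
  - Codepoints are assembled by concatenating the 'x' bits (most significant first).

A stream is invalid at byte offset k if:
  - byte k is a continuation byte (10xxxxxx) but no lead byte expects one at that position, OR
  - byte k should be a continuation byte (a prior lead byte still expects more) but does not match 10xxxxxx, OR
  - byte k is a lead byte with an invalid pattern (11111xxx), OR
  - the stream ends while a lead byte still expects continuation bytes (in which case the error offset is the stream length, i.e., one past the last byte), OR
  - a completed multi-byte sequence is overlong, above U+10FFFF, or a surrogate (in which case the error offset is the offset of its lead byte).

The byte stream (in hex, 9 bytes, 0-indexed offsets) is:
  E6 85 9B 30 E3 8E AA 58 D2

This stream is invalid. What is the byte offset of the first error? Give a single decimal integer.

Byte[0]=E6: 3-byte lead, need 2 cont bytes. acc=0x6
Byte[1]=85: continuation. acc=(acc<<6)|0x05=0x185
Byte[2]=9B: continuation. acc=(acc<<6)|0x1B=0x615B
Completed: cp=U+615B (starts at byte 0)
Byte[3]=30: 1-byte ASCII. cp=U+0030
Byte[4]=E3: 3-byte lead, need 2 cont bytes. acc=0x3
Byte[5]=8E: continuation. acc=(acc<<6)|0x0E=0xCE
Byte[6]=AA: continuation. acc=(acc<<6)|0x2A=0x33AA
Completed: cp=U+33AA (starts at byte 4)
Byte[7]=58: 1-byte ASCII. cp=U+0058
Byte[8]=D2: 2-byte lead, need 1 cont bytes. acc=0x12
Byte[9]: stream ended, expected continuation. INVALID

Answer: 9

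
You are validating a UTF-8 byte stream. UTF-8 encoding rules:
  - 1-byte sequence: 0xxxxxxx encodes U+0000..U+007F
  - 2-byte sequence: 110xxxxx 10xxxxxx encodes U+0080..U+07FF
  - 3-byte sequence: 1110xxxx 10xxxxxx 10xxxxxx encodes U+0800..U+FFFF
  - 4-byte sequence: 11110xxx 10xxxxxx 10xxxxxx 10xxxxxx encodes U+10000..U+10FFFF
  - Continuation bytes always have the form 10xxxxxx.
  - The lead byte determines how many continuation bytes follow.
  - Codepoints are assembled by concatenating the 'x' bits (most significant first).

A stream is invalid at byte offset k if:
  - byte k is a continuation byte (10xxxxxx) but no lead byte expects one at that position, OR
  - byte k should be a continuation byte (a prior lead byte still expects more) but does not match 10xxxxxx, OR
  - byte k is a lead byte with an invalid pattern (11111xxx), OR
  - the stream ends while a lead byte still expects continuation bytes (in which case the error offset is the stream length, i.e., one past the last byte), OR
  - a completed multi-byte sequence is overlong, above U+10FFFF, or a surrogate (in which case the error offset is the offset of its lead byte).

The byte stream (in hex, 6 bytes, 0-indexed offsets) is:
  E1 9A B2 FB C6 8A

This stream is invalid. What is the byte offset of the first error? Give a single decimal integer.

Byte[0]=E1: 3-byte lead, need 2 cont bytes. acc=0x1
Byte[1]=9A: continuation. acc=(acc<<6)|0x1A=0x5A
Byte[2]=B2: continuation. acc=(acc<<6)|0x32=0x16B2
Completed: cp=U+16B2 (starts at byte 0)
Byte[3]=FB: INVALID lead byte (not 0xxx/110x/1110/11110)

Answer: 3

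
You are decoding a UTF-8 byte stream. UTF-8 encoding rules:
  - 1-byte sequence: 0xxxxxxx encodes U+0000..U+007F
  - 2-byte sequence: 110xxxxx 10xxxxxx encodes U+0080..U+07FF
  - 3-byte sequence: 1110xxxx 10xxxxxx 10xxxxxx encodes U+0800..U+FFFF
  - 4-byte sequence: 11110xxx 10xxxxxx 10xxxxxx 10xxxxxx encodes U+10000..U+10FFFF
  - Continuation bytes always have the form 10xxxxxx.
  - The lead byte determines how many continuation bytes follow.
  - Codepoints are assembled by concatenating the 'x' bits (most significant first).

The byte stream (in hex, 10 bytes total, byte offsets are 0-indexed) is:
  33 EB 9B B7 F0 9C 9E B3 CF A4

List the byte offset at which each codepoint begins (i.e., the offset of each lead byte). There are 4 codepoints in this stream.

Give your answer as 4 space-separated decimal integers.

Byte[0]=33: 1-byte ASCII. cp=U+0033
Byte[1]=EB: 3-byte lead, need 2 cont bytes. acc=0xB
Byte[2]=9B: continuation. acc=(acc<<6)|0x1B=0x2DB
Byte[3]=B7: continuation. acc=(acc<<6)|0x37=0xB6F7
Completed: cp=U+B6F7 (starts at byte 1)
Byte[4]=F0: 4-byte lead, need 3 cont bytes. acc=0x0
Byte[5]=9C: continuation. acc=(acc<<6)|0x1C=0x1C
Byte[6]=9E: continuation. acc=(acc<<6)|0x1E=0x71E
Byte[7]=B3: continuation. acc=(acc<<6)|0x33=0x1C7B3
Completed: cp=U+1C7B3 (starts at byte 4)
Byte[8]=CF: 2-byte lead, need 1 cont bytes. acc=0xF
Byte[9]=A4: continuation. acc=(acc<<6)|0x24=0x3E4
Completed: cp=U+03E4 (starts at byte 8)

Answer: 0 1 4 8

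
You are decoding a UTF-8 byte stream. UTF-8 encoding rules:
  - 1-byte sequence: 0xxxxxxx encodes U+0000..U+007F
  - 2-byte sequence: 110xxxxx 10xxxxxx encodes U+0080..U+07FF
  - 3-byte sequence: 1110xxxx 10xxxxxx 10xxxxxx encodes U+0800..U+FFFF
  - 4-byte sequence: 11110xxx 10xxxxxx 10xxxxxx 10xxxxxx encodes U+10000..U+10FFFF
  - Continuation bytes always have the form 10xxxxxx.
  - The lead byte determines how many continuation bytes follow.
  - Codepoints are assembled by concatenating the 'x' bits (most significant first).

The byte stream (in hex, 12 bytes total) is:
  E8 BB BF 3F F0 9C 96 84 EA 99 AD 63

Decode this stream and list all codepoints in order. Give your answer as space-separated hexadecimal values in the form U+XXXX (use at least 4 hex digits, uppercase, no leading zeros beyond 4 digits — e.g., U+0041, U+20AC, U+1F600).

Answer: U+8EFF U+003F U+1C584 U+A66D U+0063

Derivation:
Byte[0]=E8: 3-byte lead, need 2 cont bytes. acc=0x8
Byte[1]=BB: continuation. acc=(acc<<6)|0x3B=0x23B
Byte[2]=BF: continuation. acc=(acc<<6)|0x3F=0x8EFF
Completed: cp=U+8EFF (starts at byte 0)
Byte[3]=3F: 1-byte ASCII. cp=U+003F
Byte[4]=F0: 4-byte lead, need 3 cont bytes. acc=0x0
Byte[5]=9C: continuation. acc=(acc<<6)|0x1C=0x1C
Byte[6]=96: continuation. acc=(acc<<6)|0x16=0x716
Byte[7]=84: continuation. acc=(acc<<6)|0x04=0x1C584
Completed: cp=U+1C584 (starts at byte 4)
Byte[8]=EA: 3-byte lead, need 2 cont bytes. acc=0xA
Byte[9]=99: continuation. acc=(acc<<6)|0x19=0x299
Byte[10]=AD: continuation. acc=(acc<<6)|0x2D=0xA66D
Completed: cp=U+A66D (starts at byte 8)
Byte[11]=63: 1-byte ASCII. cp=U+0063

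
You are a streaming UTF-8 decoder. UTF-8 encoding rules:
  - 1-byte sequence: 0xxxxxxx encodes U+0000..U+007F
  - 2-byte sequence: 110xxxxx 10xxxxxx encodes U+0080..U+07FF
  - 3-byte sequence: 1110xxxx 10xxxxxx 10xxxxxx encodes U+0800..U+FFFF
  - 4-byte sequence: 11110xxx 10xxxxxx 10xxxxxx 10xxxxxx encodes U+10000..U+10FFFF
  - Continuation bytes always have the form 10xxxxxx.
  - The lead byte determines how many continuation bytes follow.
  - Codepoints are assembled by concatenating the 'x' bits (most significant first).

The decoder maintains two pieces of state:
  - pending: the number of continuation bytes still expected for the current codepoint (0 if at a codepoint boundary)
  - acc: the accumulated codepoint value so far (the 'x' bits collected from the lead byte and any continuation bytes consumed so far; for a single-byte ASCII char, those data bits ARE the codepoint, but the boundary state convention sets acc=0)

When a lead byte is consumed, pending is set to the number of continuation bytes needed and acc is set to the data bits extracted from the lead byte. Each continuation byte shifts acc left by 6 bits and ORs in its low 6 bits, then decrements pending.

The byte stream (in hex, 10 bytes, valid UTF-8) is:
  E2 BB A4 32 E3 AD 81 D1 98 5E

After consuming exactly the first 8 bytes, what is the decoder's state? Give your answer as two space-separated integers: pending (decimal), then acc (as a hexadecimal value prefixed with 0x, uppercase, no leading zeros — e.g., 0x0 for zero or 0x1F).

Answer: 1 0x11

Derivation:
Byte[0]=E2: 3-byte lead. pending=2, acc=0x2
Byte[1]=BB: continuation. acc=(acc<<6)|0x3B=0xBB, pending=1
Byte[2]=A4: continuation. acc=(acc<<6)|0x24=0x2EE4, pending=0
Byte[3]=32: 1-byte. pending=0, acc=0x0
Byte[4]=E3: 3-byte lead. pending=2, acc=0x3
Byte[5]=AD: continuation. acc=(acc<<6)|0x2D=0xED, pending=1
Byte[6]=81: continuation. acc=(acc<<6)|0x01=0x3B41, pending=0
Byte[7]=D1: 2-byte lead. pending=1, acc=0x11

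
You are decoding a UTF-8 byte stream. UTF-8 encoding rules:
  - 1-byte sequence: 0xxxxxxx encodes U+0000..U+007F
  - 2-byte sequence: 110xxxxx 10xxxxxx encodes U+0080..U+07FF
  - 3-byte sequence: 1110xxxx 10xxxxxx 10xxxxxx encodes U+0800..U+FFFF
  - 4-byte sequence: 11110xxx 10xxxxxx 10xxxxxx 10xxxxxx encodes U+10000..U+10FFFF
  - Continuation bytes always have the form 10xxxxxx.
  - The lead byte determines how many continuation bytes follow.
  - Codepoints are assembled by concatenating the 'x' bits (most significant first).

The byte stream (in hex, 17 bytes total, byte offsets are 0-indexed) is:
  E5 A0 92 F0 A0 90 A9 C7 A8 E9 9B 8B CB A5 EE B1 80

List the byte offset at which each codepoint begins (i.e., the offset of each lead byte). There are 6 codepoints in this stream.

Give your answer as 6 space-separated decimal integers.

Byte[0]=E5: 3-byte lead, need 2 cont bytes. acc=0x5
Byte[1]=A0: continuation. acc=(acc<<6)|0x20=0x160
Byte[2]=92: continuation. acc=(acc<<6)|0x12=0x5812
Completed: cp=U+5812 (starts at byte 0)
Byte[3]=F0: 4-byte lead, need 3 cont bytes. acc=0x0
Byte[4]=A0: continuation. acc=(acc<<6)|0x20=0x20
Byte[5]=90: continuation. acc=(acc<<6)|0x10=0x810
Byte[6]=A9: continuation. acc=(acc<<6)|0x29=0x20429
Completed: cp=U+20429 (starts at byte 3)
Byte[7]=C7: 2-byte lead, need 1 cont bytes. acc=0x7
Byte[8]=A8: continuation. acc=(acc<<6)|0x28=0x1E8
Completed: cp=U+01E8 (starts at byte 7)
Byte[9]=E9: 3-byte lead, need 2 cont bytes. acc=0x9
Byte[10]=9B: continuation. acc=(acc<<6)|0x1B=0x25B
Byte[11]=8B: continuation. acc=(acc<<6)|0x0B=0x96CB
Completed: cp=U+96CB (starts at byte 9)
Byte[12]=CB: 2-byte lead, need 1 cont bytes. acc=0xB
Byte[13]=A5: continuation. acc=(acc<<6)|0x25=0x2E5
Completed: cp=U+02E5 (starts at byte 12)
Byte[14]=EE: 3-byte lead, need 2 cont bytes. acc=0xE
Byte[15]=B1: continuation. acc=(acc<<6)|0x31=0x3B1
Byte[16]=80: continuation. acc=(acc<<6)|0x00=0xEC40
Completed: cp=U+EC40 (starts at byte 14)

Answer: 0 3 7 9 12 14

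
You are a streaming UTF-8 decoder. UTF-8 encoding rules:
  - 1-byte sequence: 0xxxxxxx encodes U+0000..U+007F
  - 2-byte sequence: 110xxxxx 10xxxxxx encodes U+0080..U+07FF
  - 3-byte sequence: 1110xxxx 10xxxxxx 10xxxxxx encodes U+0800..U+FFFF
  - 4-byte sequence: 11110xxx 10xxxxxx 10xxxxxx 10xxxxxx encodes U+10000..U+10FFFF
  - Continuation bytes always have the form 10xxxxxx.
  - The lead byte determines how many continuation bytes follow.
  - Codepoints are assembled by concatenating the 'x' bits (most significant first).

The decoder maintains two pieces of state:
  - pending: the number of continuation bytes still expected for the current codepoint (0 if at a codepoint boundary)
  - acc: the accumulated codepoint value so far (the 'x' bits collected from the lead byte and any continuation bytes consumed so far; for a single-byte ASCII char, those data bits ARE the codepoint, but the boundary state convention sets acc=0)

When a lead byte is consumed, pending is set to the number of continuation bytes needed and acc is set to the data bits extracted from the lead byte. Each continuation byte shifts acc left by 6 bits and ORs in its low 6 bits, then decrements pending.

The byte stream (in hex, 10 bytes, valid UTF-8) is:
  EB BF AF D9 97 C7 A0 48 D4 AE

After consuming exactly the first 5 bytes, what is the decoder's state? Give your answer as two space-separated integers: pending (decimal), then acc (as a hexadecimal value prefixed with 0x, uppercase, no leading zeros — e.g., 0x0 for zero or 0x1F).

Answer: 0 0x657

Derivation:
Byte[0]=EB: 3-byte lead. pending=2, acc=0xB
Byte[1]=BF: continuation. acc=(acc<<6)|0x3F=0x2FF, pending=1
Byte[2]=AF: continuation. acc=(acc<<6)|0x2F=0xBFEF, pending=0
Byte[3]=D9: 2-byte lead. pending=1, acc=0x19
Byte[4]=97: continuation. acc=(acc<<6)|0x17=0x657, pending=0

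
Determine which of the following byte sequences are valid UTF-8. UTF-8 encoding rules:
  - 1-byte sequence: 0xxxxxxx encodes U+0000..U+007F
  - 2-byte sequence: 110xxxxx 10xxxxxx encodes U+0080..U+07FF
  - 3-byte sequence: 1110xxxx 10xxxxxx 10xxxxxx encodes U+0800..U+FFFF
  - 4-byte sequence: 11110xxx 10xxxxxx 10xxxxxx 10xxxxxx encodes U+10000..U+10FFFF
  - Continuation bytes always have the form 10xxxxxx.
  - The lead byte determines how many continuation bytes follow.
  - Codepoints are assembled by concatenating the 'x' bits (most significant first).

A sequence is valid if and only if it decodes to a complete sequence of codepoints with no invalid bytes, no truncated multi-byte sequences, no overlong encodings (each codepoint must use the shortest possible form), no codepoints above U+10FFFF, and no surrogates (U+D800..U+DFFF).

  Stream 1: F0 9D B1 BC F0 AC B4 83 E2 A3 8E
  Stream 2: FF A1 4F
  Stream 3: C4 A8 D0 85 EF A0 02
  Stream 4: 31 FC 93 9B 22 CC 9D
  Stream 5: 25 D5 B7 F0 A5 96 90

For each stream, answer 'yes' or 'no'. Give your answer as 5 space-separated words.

Stream 1: decodes cleanly. VALID
Stream 2: error at byte offset 0. INVALID
Stream 3: error at byte offset 6. INVALID
Stream 4: error at byte offset 1. INVALID
Stream 5: decodes cleanly. VALID

Answer: yes no no no yes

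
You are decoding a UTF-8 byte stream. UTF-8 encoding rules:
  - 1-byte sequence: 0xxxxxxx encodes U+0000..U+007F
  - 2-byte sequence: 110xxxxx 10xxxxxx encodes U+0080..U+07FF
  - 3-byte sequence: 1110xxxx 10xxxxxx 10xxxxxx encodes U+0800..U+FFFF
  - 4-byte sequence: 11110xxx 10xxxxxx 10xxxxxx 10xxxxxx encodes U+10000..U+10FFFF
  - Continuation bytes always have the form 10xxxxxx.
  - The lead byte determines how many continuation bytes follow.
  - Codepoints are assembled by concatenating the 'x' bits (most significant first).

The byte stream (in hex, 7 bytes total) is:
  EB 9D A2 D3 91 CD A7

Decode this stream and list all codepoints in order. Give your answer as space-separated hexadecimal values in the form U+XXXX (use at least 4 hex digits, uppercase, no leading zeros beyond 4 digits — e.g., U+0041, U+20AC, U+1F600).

Byte[0]=EB: 3-byte lead, need 2 cont bytes. acc=0xB
Byte[1]=9D: continuation. acc=(acc<<6)|0x1D=0x2DD
Byte[2]=A2: continuation. acc=(acc<<6)|0x22=0xB762
Completed: cp=U+B762 (starts at byte 0)
Byte[3]=D3: 2-byte lead, need 1 cont bytes. acc=0x13
Byte[4]=91: continuation. acc=(acc<<6)|0x11=0x4D1
Completed: cp=U+04D1 (starts at byte 3)
Byte[5]=CD: 2-byte lead, need 1 cont bytes. acc=0xD
Byte[6]=A7: continuation. acc=(acc<<6)|0x27=0x367
Completed: cp=U+0367 (starts at byte 5)

Answer: U+B762 U+04D1 U+0367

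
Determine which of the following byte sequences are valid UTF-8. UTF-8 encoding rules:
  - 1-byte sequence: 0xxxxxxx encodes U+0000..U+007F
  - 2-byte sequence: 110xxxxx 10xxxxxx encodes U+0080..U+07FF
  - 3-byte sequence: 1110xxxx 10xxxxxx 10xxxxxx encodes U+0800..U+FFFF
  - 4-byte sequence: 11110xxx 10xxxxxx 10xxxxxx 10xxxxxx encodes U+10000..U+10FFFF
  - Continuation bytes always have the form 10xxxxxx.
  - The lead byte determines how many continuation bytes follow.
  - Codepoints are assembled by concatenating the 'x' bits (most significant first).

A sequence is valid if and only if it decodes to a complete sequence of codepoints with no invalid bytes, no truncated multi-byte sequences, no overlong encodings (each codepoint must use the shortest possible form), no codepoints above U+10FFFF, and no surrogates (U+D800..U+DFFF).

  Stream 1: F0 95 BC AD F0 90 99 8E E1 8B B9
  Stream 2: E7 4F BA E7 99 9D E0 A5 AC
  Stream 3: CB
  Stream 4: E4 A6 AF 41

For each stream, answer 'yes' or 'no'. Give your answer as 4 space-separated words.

Answer: yes no no yes

Derivation:
Stream 1: decodes cleanly. VALID
Stream 2: error at byte offset 1. INVALID
Stream 3: error at byte offset 1. INVALID
Stream 4: decodes cleanly. VALID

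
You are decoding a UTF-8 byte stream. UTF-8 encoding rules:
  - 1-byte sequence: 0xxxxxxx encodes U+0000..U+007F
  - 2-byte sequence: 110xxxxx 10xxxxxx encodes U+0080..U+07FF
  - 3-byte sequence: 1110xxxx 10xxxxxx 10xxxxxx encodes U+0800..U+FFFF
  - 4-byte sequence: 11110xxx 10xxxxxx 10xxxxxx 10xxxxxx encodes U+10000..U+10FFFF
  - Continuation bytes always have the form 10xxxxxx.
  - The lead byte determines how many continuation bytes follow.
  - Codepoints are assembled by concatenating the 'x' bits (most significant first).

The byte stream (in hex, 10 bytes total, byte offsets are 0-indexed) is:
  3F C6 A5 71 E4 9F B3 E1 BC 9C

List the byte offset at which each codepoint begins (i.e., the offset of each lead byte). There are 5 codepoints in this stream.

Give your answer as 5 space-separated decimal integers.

Byte[0]=3F: 1-byte ASCII. cp=U+003F
Byte[1]=C6: 2-byte lead, need 1 cont bytes. acc=0x6
Byte[2]=A5: continuation. acc=(acc<<6)|0x25=0x1A5
Completed: cp=U+01A5 (starts at byte 1)
Byte[3]=71: 1-byte ASCII. cp=U+0071
Byte[4]=E4: 3-byte lead, need 2 cont bytes. acc=0x4
Byte[5]=9F: continuation. acc=(acc<<6)|0x1F=0x11F
Byte[6]=B3: continuation. acc=(acc<<6)|0x33=0x47F3
Completed: cp=U+47F3 (starts at byte 4)
Byte[7]=E1: 3-byte lead, need 2 cont bytes. acc=0x1
Byte[8]=BC: continuation. acc=(acc<<6)|0x3C=0x7C
Byte[9]=9C: continuation. acc=(acc<<6)|0x1C=0x1F1C
Completed: cp=U+1F1C (starts at byte 7)

Answer: 0 1 3 4 7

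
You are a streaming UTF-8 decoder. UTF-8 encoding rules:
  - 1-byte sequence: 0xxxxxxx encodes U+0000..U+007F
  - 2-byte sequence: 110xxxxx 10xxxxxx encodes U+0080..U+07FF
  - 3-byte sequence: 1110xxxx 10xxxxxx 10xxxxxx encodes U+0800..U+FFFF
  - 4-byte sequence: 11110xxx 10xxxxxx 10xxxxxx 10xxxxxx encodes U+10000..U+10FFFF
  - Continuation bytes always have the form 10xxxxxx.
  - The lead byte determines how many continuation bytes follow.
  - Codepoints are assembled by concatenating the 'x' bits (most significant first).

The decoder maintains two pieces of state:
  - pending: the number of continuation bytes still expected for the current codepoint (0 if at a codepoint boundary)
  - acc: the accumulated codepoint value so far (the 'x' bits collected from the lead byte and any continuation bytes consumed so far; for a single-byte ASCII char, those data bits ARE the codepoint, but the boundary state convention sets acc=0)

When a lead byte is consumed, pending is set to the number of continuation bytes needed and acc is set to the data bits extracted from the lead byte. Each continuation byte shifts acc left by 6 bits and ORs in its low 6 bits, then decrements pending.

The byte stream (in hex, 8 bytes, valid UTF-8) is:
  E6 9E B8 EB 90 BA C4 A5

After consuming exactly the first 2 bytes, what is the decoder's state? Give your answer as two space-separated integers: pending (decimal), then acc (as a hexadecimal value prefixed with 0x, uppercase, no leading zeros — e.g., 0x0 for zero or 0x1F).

Answer: 1 0x19E

Derivation:
Byte[0]=E6: 3-byte lead. pending=2, acc=0x6
Byte[1]=9E: continuation. acc=(acc<<6)|0x1E=0x19E, pending=1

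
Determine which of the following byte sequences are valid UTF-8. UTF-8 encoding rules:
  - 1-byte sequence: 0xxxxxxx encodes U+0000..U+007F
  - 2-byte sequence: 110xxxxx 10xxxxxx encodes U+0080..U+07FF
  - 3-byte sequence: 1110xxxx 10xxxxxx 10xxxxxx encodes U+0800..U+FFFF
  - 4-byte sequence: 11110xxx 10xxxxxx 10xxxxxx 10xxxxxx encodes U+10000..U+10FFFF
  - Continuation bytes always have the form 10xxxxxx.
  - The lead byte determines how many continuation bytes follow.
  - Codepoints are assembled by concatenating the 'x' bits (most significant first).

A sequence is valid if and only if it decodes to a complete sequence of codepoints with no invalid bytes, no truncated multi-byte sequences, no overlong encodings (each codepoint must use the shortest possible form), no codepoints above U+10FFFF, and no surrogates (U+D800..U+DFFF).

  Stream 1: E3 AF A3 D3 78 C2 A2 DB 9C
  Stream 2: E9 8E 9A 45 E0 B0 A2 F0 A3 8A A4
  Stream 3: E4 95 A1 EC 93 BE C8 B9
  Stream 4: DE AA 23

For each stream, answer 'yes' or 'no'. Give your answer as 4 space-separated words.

Stream 1: error at byte offset 4. INVALID
Stream 2: decodes cleanly. VALID
Stream 3: decodes cleanly. VALID
Stream 4: decodes cleanly. VALID

Answer: no yes yes yes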